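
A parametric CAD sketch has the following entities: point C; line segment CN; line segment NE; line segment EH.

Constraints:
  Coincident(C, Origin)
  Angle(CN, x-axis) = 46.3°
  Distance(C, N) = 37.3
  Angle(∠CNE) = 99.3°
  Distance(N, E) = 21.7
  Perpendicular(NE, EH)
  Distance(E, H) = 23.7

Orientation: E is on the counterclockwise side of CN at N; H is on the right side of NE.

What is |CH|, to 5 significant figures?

66.560

C is at the origin; CN runs at 46.3° with length 37.3, so N = 37.3·(cos 46.3°, sin 46.3°) = (25.770, 26.967). ∠CNE = 99.3°, so NE runs at 46.3° + (180° − 99.3°) = 127.00° from the x-axis; with |NE| = 21.7, E = N + 21.7·(cos 127.00°, sin 127.00°) = (12.711, 44.297). The perpendicularity gives EH at right angles to NE; with |EH| = 23.7 on the right of NE, H = E + 23.7·(0.79864, 0.60182) = (31.638, 58.560). Then |CH| = |H − C| = 66.560.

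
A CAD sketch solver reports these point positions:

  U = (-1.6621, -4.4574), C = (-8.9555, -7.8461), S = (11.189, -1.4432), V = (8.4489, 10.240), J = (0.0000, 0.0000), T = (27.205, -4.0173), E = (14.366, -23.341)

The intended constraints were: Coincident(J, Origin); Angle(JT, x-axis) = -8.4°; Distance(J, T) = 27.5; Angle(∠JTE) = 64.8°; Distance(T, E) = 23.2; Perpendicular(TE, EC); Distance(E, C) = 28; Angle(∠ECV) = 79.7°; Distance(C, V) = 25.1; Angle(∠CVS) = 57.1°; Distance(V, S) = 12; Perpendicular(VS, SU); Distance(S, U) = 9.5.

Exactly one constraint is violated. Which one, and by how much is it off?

Distance(S, U) = 9.5 — off by 3.70.

J = (0.00, 0.00) ✓; JT at -8.400° ✓; |JT| = 27.50 ✓; ∠JTE = 64.80° ✓; |TE| = 23.20 ✓; ∠(TE, EC) = 90.00° ✓; |EC| = 28.00 ✓; ∠ECV = 79.70° ✓; |CV| = 25.10 ✓; ∠CVS = 57.10° ✓; |VS| = 12.00 ✓; ∠(VS, SU) = 90.00° ✓; |SU| = 13.20 ✗.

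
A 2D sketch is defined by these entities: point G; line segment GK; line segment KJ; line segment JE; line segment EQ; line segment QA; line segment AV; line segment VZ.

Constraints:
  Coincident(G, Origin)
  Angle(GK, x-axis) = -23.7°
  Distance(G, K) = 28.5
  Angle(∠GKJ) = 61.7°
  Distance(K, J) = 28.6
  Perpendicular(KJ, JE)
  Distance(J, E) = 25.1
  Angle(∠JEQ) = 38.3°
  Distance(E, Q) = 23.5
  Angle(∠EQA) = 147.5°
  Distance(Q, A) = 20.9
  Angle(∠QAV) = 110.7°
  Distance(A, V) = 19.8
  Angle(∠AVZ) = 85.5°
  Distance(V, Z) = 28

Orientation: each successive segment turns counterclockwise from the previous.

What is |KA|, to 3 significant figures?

18.5

∠JEQ = 38.3° gives EQ at -33.7° from the x-axis; with |EQ| = 23.5, Q = (18.3, 2.00). ∠EQA = 147.5° gives QA at -1.20° from the x-axis; with |QA| = 20.9, A = (39.2, 1.56). Then |KA| = |A − K| = 18.5.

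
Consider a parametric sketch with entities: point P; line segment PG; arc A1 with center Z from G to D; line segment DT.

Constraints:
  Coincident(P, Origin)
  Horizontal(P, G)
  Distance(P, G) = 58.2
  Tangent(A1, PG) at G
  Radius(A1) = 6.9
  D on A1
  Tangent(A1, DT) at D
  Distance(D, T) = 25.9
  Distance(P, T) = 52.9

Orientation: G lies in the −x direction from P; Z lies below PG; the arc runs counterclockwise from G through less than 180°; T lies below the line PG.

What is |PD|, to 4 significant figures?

64.01

P is at the origin; P and G share the same y with |PG| = 58.2 and G on the −x side, so G = (-58.20, 0.000). Since A1 is tangent to PG there, ZG ⟂ PG, so Z = G + (0, -6.9) = (-58.20, -6.900). Since ZD ⟂ DT (tangency), |ZT| = √(6.9² + 25.9²) = 26.80 regardless of where D sits on A1. So T lies on both circle(P, 52.9) and circle(Z, 26.80); the below-PG intersection is T = (-43.87, -29.55). D is the foot of the tangent from T: D = (-62.89, -11.96).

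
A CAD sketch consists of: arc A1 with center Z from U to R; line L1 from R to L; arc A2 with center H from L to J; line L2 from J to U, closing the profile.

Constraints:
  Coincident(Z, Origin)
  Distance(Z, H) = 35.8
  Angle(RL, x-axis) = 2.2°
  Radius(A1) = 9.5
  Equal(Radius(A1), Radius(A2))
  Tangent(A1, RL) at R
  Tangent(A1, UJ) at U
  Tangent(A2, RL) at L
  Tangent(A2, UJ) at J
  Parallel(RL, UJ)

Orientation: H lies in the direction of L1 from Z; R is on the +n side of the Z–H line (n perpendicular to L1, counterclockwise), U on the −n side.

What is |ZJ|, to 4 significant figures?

37.04

The slot axis is L1's direction at 2.2°, so u = (cos 2.2°, sin 2.2°) = (0.9993, 0.03839) and n = (−sin 2.2°, cos 2.2°) = (-0.03839, 0.9993). Z is at the origin and H lies 35.8 along u from Z, so H = 35.8·u = (35.77, 1.374). Tangency of A1 to both parallel lines with radius 9.5 puts R and U at Z ± 9.5·n: R = (-0.3647, 9.493), U = (0.3647, -9.493). Equal radii place L and J the same way about H: L = H + 9.5·n = (35.41, 10.87), J = H − 9.5·n = (36.14, -8.119). Then |ZJ| = |J − Z| = 37.04.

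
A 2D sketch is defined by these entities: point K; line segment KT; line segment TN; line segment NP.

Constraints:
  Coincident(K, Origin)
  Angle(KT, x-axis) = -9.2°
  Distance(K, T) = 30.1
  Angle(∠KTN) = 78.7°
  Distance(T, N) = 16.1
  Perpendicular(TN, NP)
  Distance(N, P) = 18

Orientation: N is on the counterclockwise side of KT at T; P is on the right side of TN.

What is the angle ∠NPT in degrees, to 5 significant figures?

41.811°

K is at the origin; KT runs at -9.2° with length 30.1, so T = 30.1·(cos -9.2°, sin -9.2°) = (29.713, -4.8124). ∠KTN = 78.7°, so TN runs at -9.2° + (180° − 78.7°) = 92.100° from the x-axis; with |TN| = 16.1, N = T + 16.1·(cos 92.100°, sin 92.100°) = (29.123, 11.277). The perpendicularity gives NP at right angles to TN; with |NP| = 18.0 on the right of TN, P = N + 18.0·(0.99933, 0.036644) = (47.111, 11.936). Then cos ∠NPT = PN·PT / (|PN||PT|), giving 41.811°.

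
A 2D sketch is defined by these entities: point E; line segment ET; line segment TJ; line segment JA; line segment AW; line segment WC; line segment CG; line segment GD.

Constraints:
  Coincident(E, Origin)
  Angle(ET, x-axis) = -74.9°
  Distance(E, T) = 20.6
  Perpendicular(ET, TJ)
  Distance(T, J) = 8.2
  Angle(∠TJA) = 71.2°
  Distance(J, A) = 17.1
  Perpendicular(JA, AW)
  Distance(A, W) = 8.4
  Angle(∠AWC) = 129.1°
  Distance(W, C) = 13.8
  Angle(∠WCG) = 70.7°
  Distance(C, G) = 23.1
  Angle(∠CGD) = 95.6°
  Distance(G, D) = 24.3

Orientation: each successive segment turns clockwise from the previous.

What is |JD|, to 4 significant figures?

25.45

∠WCG = 70.7° gives CG at -163.9° from the x-axis; with |CG| = 23.1, G = (-7.264, -23.16). ∠CGD = 95.6° gives GD at 111.7° from the x-axis; with |GD| = 24.3, D = (-16.25, -0.5794). Then |JD| = |D − J| = 25.45.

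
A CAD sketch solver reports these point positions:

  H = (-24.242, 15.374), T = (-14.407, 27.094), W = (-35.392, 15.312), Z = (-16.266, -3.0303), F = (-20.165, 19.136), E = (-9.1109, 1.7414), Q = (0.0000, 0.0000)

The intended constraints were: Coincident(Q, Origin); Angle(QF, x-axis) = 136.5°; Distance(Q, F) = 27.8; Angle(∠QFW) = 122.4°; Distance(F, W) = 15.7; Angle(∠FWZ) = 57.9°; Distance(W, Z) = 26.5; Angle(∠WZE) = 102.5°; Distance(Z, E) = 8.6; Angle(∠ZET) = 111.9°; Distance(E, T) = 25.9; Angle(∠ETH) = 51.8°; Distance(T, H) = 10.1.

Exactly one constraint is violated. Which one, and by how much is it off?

Distance(T, H) = 10.1 — off by 5.20.

Q = (0.00, 0.00) ✓; QF at 136.5° ✓; |QF| = 27.80 ✓; ∠QFW = 122.4° ✓; |FW| = 15.70 ✓; ∠FWZ = 57.90° ✓; |WZ| = 26.50 ✓; ∠WZE = 102.5° ✓; |ZE| = 8.600 ✓; ∠ZET = 111.9° ✓; |ET| = 25.90 ✓; ∠ETH = 51.80° ✓; |TH| = 15.30 ✗.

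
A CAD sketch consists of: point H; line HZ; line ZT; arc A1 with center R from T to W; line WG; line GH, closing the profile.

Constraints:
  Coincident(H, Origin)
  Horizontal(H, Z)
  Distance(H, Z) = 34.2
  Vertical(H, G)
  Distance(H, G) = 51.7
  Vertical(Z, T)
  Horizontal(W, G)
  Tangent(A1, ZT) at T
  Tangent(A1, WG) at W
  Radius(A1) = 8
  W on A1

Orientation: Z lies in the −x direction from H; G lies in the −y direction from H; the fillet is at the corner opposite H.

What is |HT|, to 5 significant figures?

55.492

H is at the origin; H and Z share the same y with |HZ| = 34.2 and Z on the −x side, so Z = (-34.200, 0.0000). HG is vertical with |HG| = 51.7 and G on the −y side, so G = (0.0000, -51.700). The virtual corner opposite H is at (-34.200, -51.700). Tangency of A1 to ZT means the radius RT is perpendicular to ZT and the tangent condition forces RW to be normal to WG, with radius 8.0, so the center R sits 8.0 in from both sides at R = (-26.200, -43.700). That places the tangent points at T = (-34.200, -43.700) on ZT and W = (-26.200, -51.700) on WG. Then |HT| = |T − H| = 55.492.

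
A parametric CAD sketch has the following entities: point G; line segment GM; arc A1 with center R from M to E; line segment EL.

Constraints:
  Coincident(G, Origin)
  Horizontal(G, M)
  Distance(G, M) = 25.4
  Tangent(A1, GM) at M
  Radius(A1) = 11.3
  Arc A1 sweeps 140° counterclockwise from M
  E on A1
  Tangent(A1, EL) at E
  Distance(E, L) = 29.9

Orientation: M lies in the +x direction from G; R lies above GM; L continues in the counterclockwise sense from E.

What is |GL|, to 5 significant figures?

40.373

G is at the origin; G and M share the same y with |GM| = 25.4 and M on the +x side, so M = (25.400, 0.0000). Tangency of A1 to GM means the radius RM is perpendicular to GM, so R = M + (0, 11.3) = (25.400, 11.300). On A1, M sits at bearing -90° from R; a 140° counterclockwise sweep puts E at bearing 50°, so E = R + 11.3·(cos 50°, sin 50°) = (32.663, 19.956). Tangency of A1 to EL means the radius RE is perpendicular to EL, so EL runs along (−sin 50°, cos 50°); with |EL| = 29.9, L = (9.7588, 39.176). Then |GL| = |L − G| = 40.373.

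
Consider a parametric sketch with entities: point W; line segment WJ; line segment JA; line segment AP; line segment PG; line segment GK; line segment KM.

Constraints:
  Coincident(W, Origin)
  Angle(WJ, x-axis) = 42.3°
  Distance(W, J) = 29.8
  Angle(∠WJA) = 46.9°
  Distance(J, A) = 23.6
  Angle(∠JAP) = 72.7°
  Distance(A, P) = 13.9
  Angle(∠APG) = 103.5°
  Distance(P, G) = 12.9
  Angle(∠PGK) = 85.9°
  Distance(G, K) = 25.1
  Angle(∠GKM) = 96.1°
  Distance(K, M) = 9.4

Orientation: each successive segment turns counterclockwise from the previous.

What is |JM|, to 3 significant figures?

22.9

W is at the origin; WJ runs at 42.3° with length 29.8, so J = (22.0, 20.1). ∠WJA = 46.9° gives JA at 175° from the x-axis; with |JA| = 23.6, A = (-1.48, 21.9). ∠JAP = 72.7° gives AP at -77.3° from the x-axis; with |AP| = 13.9, P = (1.57, 8.39). ∠APG = 103.5° gives PG at -0.800° from the x-axis; with |PG| = 12.9, G = (14.5, 8.21). ∠PGK = 85.9° gives GK at 93.3° from the x-axis; with |GK| = 25.1, K = (13.0, 33.3). ∠GKM = 96.1° gives KM at 177° from the x-axis; with |KM| = 9.4, M = (3.64, 33.7). Then |JM| = |M − J| = 22.9.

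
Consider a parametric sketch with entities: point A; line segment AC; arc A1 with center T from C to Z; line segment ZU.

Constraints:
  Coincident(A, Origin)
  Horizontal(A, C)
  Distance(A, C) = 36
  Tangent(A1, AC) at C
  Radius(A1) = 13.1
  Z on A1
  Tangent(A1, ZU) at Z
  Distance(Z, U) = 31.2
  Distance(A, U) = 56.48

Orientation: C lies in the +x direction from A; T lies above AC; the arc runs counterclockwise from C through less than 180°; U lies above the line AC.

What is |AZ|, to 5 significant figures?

51.264

Checks: |TZ| = 13.10 ✓; ∠(TZ, ZU) = 90.00° ✓; |ZU| = 31.20 ✓; |AU| = 56.48 ✓.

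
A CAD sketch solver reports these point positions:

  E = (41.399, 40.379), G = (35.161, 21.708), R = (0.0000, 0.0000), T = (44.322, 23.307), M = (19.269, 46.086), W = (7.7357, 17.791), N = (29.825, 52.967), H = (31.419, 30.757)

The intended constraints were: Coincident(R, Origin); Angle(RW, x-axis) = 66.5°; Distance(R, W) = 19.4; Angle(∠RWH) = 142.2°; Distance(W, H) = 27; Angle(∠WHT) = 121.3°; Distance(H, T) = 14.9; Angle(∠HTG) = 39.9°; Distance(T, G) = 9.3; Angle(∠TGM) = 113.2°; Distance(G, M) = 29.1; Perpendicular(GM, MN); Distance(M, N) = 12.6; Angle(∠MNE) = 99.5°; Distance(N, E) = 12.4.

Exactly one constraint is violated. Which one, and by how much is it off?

Distance(N, E) = 12.4 — off by 4.70.

R = (0.00, 0.00) ✓; RW at 66.50° ✓; |RW| = 19.40 ✓; ∠RWH = 142.2° ✓; |WH| = 27.00 ✓; ∠WHT = 121.3° ✓; |HT| = 14.90 ✓; ∠HTG = 39.90° ✓; |TG| = 9.300 ✓; ∠TGM = 113.2° ✓; |GM| = 29.10 ✓; ∠(GM, MN) = 90.00° ✓; |MN| = 12.60 ✓; ∠MNE = 99.50° ✓; |NE| = 17.10 ✗.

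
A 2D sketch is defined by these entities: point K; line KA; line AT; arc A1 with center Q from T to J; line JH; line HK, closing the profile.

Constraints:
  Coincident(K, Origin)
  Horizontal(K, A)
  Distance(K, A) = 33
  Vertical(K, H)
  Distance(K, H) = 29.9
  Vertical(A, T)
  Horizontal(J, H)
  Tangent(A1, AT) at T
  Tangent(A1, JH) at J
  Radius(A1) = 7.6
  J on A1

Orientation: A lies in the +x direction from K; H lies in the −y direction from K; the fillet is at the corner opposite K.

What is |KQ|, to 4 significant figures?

33.80

K is at the origin; K and A share the same y with |KA| = 33.0 and A on the +x side, so A = (33.00, 0.000). K and H share the same x with |KH| = 29.9 and H on the −y side, so H = (0.000, -29.90). The virtual corner opposite K is at (33.00, -29.90). Tangency of A1 to AT means the radius QT is perpendicular to AT and the tangent condition forces QJ to be normal to JH, with radius 7.6, so the center Q sits 7.6 in from both sides at Q = (25.40, -22.30). Then |KQ| = |Q − K| = 33.80.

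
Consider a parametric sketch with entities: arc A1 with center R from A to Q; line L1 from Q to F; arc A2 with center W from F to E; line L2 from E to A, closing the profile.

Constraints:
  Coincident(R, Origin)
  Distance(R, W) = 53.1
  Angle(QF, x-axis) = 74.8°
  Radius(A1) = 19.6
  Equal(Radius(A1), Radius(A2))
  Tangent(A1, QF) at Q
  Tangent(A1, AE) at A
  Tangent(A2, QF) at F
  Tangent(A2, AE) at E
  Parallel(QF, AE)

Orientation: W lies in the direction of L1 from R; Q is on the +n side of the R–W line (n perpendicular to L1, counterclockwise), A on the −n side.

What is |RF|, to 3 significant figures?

56.6

The slot axis is L1's direction at 74.8°, so u = (cos 74.8°, sin 74.8°) = (0.262, 0.965) and n = (−sin 74.8°, cos 74.8°) = (-0.965, 0.262). R is at the origin and W lies 53.1 along u from R, so W = 53.1·u = (13.9, 51.2). Tangency of A1 to both parallel lines with radius 19.6 puts Q and A at R ± 19.6·n: Q = (-18.9, 5.14), A = (18.9, -5.14). Equal radii place F and E the same way about W: F = W + 19.6·n = (-4.99, 56.4), E = W − 19.6·n = (32.8, 46.1). Then |RF| = |F − R| = 56.6.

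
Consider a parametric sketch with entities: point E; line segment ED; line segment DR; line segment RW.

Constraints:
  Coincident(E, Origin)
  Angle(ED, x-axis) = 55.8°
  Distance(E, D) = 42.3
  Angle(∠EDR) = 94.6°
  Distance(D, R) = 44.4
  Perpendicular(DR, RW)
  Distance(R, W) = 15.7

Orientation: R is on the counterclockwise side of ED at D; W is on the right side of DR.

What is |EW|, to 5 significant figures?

75.049

E is at the origin; ED runs at 55.8° with length 42.3, so D = 42.3·(cos 55.8°, sin 55.8°) = (23.776, 34.986). ∠EDR = 94.6°, so DR runs at 55.8° + (180° − 94.6°) = 141.20° from the x-axis; with |DR| = 44.4, R = D + 44.4·(cos 141.20°, sin 141.20°) = (-10.826, 62.807). DR is perpendicular to RW; with |RW| = 15.7 on the right of DR, W = R + 15.7·(0.62660, 0.77934) = (-0.98880, 75.042). Then |EW| = |W − E| = 75.049.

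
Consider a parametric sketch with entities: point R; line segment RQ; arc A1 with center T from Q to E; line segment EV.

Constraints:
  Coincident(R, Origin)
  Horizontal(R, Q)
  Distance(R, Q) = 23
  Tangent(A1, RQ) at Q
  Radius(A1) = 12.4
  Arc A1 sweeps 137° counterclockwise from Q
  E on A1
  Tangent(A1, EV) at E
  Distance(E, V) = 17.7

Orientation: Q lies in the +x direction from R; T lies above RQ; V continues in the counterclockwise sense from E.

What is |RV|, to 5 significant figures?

38.310

R is at the origin; R and Q share the same y with |RQ| = 23.0 and Q on the +x side, so Q = (23.000, 0.0000). Since A1 is tangent to RQ there, TQ ⟂ RQ, so T = Q + (0, 12.4) = (23.000, 12.400). On A1, Q sits at bearing -90° from T; a 137° counterclockwise sweep puts E at bearing 47°, so E = T + 12.4·(cos 47°, sin 47°) = (31.457, 21.469). A1 meets EV tangentially, so TE is at right angles to EV, so EV runs along (−sin 47°, cos 47°); with |EV| = 17.7, V = (18.512, 33.540). Then |RV| = |V − R| = 38.310.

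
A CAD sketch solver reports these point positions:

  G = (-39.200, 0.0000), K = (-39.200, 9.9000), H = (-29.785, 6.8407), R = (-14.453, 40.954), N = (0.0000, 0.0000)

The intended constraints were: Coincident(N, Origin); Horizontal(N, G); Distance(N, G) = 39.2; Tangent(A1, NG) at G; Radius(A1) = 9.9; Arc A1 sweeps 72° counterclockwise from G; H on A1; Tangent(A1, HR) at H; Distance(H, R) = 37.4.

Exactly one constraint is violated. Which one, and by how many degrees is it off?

Tangent(A1, HR) at H — off by 6.20°.

N = (0.00, 0.00) ✓; N.y = 0.00, G.y = 0.00 ✓; |NG| = 39.20 ✓; ∠(KG, GN) = 90.00° ✓; |KG| = 9.900 ✓; bearing(K→H) − bearing(K→G) = 72.00° ✓; |KH| = 9.900 ✓; ∠(KH, HR) = 96.20° ✗; |HR| = 37.40 ✓.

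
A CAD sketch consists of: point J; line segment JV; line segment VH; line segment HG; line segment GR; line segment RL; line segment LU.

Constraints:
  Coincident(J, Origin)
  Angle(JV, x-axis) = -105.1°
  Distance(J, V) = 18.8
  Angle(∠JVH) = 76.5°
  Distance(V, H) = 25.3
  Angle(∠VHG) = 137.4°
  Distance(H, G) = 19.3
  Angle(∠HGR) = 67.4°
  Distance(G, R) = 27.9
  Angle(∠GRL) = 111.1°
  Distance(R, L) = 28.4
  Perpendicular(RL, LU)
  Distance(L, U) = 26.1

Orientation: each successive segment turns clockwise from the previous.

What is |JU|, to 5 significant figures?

32.901

J is at the origin; JV runs at -105.1° with length 18.8, so V = (-4.8975, -18.151). ∠JVH = 76.5° gives VH at 151.40° from the x-axis; with |VH| = 25.3, H = (-27.110, -6.0400). ∠VHG = 137.4° gives HG at 108.80° from the x-axis; with |HG| = 19.3, G = (-33.330, 12.230). ∠HGR = 67.4° gives GR at -3.8000° from the x-axis; with |GR| = 27.9, R = (-5.4915, 10.381). ∠GRL = 111.1° gives RL at -72.700° from the x-axis; with |RL| = 28.4, L = (2.9539, -16.734). The perpendicularity gives LU at right angles to RL, so LU runs at -162.70°; with |LU| = 26.1, U = (-21.965, -24.495). Then |JU| = |U − J| = 32.901.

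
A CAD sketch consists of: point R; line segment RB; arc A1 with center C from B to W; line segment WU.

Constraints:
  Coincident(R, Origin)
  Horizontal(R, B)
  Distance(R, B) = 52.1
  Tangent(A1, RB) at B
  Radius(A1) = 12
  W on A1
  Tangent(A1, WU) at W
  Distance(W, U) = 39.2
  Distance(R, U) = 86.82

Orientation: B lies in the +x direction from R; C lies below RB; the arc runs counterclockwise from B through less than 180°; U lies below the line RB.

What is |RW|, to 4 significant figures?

48.62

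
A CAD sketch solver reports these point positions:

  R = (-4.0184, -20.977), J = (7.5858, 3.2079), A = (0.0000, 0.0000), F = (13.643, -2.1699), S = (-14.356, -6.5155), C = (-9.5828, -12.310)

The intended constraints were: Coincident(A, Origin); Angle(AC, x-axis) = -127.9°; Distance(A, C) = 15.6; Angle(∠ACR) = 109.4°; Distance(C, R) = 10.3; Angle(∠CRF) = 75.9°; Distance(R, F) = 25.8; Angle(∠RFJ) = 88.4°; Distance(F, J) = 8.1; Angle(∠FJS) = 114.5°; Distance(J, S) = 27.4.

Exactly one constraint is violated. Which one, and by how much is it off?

Distance(J, S) = 27.4 — off by 3.40.

A = (0.00, 0.00) ✓; AC at -127.9° ✓; |AC| = 15.60 ✓; ∠ACR = 109.4° ✓; |CR| = 10.30 ✓; ∠CRF = 75.90° ✓; |RF| = 25.80 ✓; ∠RFJ = 88.40° ✓; |FJ| = 8.100 ✓; ∠FJS = 114.5° ✓; |JS| = 24.00 ✗.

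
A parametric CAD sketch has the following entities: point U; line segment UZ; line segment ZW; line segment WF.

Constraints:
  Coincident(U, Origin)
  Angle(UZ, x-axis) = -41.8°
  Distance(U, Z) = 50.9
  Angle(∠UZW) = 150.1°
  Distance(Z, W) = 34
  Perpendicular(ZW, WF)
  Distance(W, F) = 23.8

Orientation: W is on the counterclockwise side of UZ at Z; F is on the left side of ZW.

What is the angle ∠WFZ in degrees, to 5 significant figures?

55.008°

U is at the origin; UZ runs at -41.8° with length 50.9, so Z = 50.9·(cos -41.8°, sin -41.8°) = (37.945, -33.927). ∠UZW = 150.1°, so ZW runs at -41.8° + (180° − 150.1°) = -11.900° from the x-axis; with |ZW| = 34.0, W = Z + 34.0·(cos -11.900°, sin -11.900°) = (71.214, -40.937). ZW is perpendicular to WF; with |WF| = 23.8 on the left of ZW, F = W + 23.8·(0.20620, 0.97851) = (76.122, -17.649). Then cos ∠WFZ = FW·FZ / (|FW||FZ|), giving 55.008°.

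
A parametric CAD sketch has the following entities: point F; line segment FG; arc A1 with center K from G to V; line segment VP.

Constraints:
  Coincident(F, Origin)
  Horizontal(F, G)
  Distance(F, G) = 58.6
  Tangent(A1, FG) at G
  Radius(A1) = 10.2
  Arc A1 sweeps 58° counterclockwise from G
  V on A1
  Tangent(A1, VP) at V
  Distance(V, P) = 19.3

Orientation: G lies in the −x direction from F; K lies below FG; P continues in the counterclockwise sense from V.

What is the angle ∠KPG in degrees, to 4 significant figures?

18.12°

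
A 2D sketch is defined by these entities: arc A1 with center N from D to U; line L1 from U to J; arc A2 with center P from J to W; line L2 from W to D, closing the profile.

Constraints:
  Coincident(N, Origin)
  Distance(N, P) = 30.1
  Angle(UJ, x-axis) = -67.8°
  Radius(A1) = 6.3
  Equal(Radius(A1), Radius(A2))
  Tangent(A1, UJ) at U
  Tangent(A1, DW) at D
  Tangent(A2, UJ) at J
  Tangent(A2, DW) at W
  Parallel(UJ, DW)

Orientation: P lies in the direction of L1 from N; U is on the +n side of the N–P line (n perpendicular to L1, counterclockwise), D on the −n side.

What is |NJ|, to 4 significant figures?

30.75

The slot axis is L1's direction at -67.8°, so u = (cos -67.8°, sin -67.8°) = (0.3778, -0.9259) and n = (−sin -67.8°, cos -67.8°) = (0.9259, 0.3778). N is at the origin and P lies 30.1 along u from N, so P = 30.1·u = (11.37, -27.87). Tangency of A1 to both parallel lines with radius 6.3 puts U and D at N ± 6.3·n: U = (5.833, 2.380), D = (-5.833, -2.380). Equal radii place J and W the same way about P: J = P + 6.3·n = (17.21, -25.49), W = P − 6.3·n = (5.540, -30.25). Then |NJ| = |J − N| = 30.75.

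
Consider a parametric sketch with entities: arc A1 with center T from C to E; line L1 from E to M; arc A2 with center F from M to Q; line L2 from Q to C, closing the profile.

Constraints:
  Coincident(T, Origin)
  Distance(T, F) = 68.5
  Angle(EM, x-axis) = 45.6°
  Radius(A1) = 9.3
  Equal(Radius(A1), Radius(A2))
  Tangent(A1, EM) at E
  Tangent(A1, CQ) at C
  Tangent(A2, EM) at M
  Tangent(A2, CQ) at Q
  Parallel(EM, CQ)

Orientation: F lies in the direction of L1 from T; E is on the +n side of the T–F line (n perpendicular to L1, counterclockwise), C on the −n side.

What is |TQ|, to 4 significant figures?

69.13

The slot axis is L1's direction at 45.6°, so u = (cos 45.6°, sin 45.6°) = (0.6997, 0.7145) and n = (−sin 45.6°, cos 45.6°) = (-0.7145, 0.6997). T is at the origin and F lies 68.5 along u from T, so F = 68.5·u = (47.93, 48.94). Tangency of A1 to both parallel lines with radius 9.3 puts E and C at T ± 9.3·n: E = (-6.645, 6.507), C = (6.645, -6.507). Equal radii place M and Q the same way about F: M = F + 9.3·n = (41.28, 55.45), Q = F − 9.3·n = (54.57, 42.43). Then |TQ| = |Q − T| = 69.13.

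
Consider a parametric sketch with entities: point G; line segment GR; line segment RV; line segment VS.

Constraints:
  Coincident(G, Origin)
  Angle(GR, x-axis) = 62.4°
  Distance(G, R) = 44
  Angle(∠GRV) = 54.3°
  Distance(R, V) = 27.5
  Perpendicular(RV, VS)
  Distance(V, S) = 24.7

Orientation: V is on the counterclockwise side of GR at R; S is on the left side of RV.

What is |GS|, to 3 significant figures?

11.2

G is at the origin; GR runs at 62.4° with length 44.0, so R = 44.0·(cos 62.4°, sin 62.4°) = (20.4, 39.0). ∠GRV = 54.3°, so RV runs at 62.4° + (180° − 54.3°) = 188° from the x-axis; with |RV| = 27.5, V = R + 27.5·(cos 188°, sin 188°) = (-6.84, 35.1). RV ⟂ VS; with |VS| = 24.7 on the left of RV, S = V + 24.7·(0.141, -0.990) = (-3.36, 10.7). Then |GS| = |S − G| = 11.2.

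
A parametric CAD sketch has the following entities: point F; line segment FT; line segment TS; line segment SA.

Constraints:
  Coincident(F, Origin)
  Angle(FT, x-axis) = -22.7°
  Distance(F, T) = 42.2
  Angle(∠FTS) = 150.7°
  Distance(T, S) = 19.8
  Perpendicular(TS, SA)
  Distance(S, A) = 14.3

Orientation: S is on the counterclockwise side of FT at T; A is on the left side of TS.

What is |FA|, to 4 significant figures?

56.96

∠FTS = 150.7°, so TS runs at -22.7° + (180° − 150.7°) = 6.600° from the x-axis; with |TS| = 19.8, S = T + 19.8·(cos 6.600°, sin 6.600°) = (58.60, -14.01). TS is perpendicular to SA; with |SA| = 14.3 on the left of TS, A = S + 14.3·(-0.1149, 0.9934) = (56.96, 0.1958). Then |FA| = |A − F| = 56.96.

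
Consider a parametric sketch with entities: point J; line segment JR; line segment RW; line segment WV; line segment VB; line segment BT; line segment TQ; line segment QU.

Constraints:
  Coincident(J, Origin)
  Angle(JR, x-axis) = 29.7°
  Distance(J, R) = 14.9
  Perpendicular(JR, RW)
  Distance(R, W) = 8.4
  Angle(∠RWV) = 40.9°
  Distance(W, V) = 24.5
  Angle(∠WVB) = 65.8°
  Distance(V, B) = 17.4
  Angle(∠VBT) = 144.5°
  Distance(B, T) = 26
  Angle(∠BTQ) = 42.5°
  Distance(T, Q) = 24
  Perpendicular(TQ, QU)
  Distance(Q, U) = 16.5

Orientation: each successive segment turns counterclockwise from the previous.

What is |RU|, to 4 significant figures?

12.66

∠BTQ = 42.5° gives TQ at -174.0° from the x-axis; with |TQ| = 24.0, Q = (14.34, 11.52). TQ ⟂ QU, so QU runs at -84.00°; with |QU| = 16.5, U = (16.06, -4.886). Then |RU| = |U − R| = 12.66.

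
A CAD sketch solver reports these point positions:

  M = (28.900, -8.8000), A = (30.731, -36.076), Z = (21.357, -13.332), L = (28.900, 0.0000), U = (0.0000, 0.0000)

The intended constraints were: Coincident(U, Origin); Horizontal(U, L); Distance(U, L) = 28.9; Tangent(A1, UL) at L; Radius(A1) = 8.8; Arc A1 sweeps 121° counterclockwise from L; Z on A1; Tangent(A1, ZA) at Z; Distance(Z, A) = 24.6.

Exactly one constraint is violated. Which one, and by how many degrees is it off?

Tangent(A1, ZA) at Z — off by 8.60°.

U = (0.00, 0.00) ✓; U.y = 0.00, L.y = 0.00 ✓; |UL| = 28.90 ✓; ∠(ML, LU) = 90.00° ✓; |ML| = 8.800 ✓; bearing(M→Z) − bearing(M→L) = 121.0° ✓; |MZ| = 8.800 ✓; ∠(MZ, ZA) = 98.60° ✗; |ZA| = 24.60 ✓.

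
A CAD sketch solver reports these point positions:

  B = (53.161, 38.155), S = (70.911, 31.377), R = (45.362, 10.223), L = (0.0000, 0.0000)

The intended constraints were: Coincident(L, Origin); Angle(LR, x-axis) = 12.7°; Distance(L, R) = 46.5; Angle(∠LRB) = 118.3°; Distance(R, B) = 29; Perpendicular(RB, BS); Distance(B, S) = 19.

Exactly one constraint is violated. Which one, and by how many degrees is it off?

Perpendicular(RB, BS) — off by 5.30°.

L = (0.00, 0.00) ✓; LR at 12.70° ✓; |LR| = 46.50 ✓; ∠LRB = 118.3° ✓; |RB| = 29.00 ✓; ∠(RB, BS) = 95.30° ✗; |BS| = 19.00 ✓.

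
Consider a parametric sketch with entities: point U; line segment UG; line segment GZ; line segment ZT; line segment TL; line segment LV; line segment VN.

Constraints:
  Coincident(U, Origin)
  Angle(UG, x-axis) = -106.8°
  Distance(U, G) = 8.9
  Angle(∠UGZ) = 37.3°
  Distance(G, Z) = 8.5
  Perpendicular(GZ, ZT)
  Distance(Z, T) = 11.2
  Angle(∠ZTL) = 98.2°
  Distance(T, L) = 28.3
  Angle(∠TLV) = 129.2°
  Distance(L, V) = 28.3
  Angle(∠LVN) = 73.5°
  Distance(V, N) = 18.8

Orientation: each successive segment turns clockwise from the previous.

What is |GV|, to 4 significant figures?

40.53

U is at the origin; UG runs at -106.8° with length 8.9, so G = (-2.572, -8.520). ∠UGZ = 37.3° gives GZ at 110.5° from the x-axis; with |GZ| = 8.5, Z = (-5.549, -0.5584). GZ is perpendicular to ZT, so ZT runs at 20.50°; with |ZT| = 11.2, T = (4.942, 3.364). ∠ZTL = 98.2° gives TL at -61.30° from the x-axis; with |TL| = 28.3, L = (18.53, -21.46). ∠TLV = 129.2° gives LV at -112.1° from the x-axis; with |LV| = 28.3, V = (7.885, -47.68). Then |GV| = |V − G| = 40.53.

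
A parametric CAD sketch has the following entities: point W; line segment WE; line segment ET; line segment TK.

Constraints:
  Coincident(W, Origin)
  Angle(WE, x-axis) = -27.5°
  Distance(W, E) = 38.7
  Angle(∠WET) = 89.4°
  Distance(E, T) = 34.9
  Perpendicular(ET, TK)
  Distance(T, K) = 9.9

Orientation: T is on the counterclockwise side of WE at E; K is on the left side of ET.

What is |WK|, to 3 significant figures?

44.9

∠WET = 89.4°, so ET runs at -27.5° + (180° − 89.4°) = 63.1° from the x-axis; with |ET| = 34.9, T = E + 34.9·(cos 63.1°, sin 63.1°) = (50.1, 13.3). ET ⟂ TK; with |TK| = 9.9 on the left of ET, K = T + 9.9·(-0.892, 0.452) = (41.3, 17.7). Then |WK| = |K − W| = 44.9.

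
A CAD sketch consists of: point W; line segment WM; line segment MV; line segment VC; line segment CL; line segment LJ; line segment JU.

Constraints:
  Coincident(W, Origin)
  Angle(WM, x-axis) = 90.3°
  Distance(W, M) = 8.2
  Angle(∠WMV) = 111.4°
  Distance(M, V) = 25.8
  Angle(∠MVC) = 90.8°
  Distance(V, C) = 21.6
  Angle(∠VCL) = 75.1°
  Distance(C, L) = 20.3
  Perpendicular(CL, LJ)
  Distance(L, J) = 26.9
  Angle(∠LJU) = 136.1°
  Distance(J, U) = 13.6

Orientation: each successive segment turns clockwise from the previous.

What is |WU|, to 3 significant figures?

36.7

W is at the origin; WM runs at 90.3° with length 8.2, so M = (-0.0429, 8.20). ∠WMV = 111.4° gives MV at 21.7° from the x-axis; with |MV| = 25.8, V = (23.9, 17.7). ∠MVC = 90.8° gives VC at -67.5° from the x-axis; with |VC| = 21.6, C = (32.2, -2.22). ∠VCL = 75.1° gives CL at -172° from the x-axis; with |CL| = 20.3, L = (12.1, -4.90). The perpendicularity gives LJ at right angles to CL, so LJ runs at 97.6°; with |LJ| = 26.9, J = (8.52, 21.8). ∠LJU = 136.1° gives JU at 53.7° from the x-axis; with |JU| = 13.6, U = (16.6, 32.7). Then |WU| = |U − W| = 36.7.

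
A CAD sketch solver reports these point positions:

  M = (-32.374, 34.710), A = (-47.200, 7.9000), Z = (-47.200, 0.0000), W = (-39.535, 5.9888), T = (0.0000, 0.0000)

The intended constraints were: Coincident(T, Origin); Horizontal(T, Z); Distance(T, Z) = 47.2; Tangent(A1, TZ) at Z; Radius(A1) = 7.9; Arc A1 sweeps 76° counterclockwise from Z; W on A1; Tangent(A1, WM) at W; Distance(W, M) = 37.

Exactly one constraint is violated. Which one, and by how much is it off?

Distance(W, M) = 37 — off by 7.40.

T = (0.00, 0.00) ✓; T.y = 0.00, Z.y = 0.00 ✓; |TZ| = 47.20 ✓; ∠(AZ, ZT) = 90.00° ✓; |AZ| = 7.900 ✓; bearing(A→W) − bearing(A→Z) = 76.00° ✓; |AW| = 7.900 ✓; ∠(AW, WM) = 90.00° ✓; |WM| = 29.60 ✗.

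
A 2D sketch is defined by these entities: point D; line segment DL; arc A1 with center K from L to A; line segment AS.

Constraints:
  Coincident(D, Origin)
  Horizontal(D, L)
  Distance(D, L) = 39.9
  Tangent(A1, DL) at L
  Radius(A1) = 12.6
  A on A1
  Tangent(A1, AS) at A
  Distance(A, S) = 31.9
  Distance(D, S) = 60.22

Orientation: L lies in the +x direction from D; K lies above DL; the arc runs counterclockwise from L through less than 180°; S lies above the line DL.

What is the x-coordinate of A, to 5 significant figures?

51.322

D is at the origin; DL is horizontal with |DL| = 39.9 and L on the +x side, so L = (39.900, 0.0000). Tangency of A1 to DL means the radius KL is perpendicular to DL, so K = L + (0, 12.6) = (39.900, 12.600). Since KA ⟂ AS (tangency), |KS| = √(12.6² + 31.9²) = 34.298 regardless of where A sits on A1. So S lies on both circle(D, 60.22) and circle(K, 34.298); the above-DL intersection is S = (37.852, 46.837). A is the foot of the tangent from S: A = (51.322, 17.920).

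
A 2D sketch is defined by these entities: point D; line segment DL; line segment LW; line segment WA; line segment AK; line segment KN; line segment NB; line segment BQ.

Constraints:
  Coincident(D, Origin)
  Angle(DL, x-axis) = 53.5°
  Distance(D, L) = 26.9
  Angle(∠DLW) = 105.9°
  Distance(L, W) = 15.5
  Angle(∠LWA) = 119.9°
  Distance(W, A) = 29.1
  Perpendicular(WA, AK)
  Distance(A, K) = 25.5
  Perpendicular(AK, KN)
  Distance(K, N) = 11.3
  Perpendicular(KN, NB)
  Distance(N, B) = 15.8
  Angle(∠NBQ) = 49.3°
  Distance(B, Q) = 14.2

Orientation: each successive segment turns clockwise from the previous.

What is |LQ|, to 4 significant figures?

36.71

D is at the origin; DL runs at 53.5° with length 26.9, so L = (16.00, 21.62). ∠DLW = 105.9° gives LW at -20.60° from the x-axis; with |LW| = 15.5, W = (30.51, 16.17). ∠LWA = 119.9° gives WA at -80.70° from the x-axis; with |WA| = 29.1, A = (35.21, -12.55). The perpendicularity gives AK at right angles to WA, so AK runs at -170.7°; with |AK| = 25.5, K = (10.05, -16.67). AK ⟂ KN, so KN runs at 99.30°; with |KN| = 11.3, N = (8.221, -5.517). The perpendicularity gives NB at right angles to KN, so NB runs at 9.300°; with |NB| = 15.8, B = (23.81, -2.963). ∠NBQ = 49.3° gives BQ at -121.4° from the x-axis; with |BQ| = 14.2, Q = (16.42, -15.08). Then |LQ| = |Q − L| = 36.71.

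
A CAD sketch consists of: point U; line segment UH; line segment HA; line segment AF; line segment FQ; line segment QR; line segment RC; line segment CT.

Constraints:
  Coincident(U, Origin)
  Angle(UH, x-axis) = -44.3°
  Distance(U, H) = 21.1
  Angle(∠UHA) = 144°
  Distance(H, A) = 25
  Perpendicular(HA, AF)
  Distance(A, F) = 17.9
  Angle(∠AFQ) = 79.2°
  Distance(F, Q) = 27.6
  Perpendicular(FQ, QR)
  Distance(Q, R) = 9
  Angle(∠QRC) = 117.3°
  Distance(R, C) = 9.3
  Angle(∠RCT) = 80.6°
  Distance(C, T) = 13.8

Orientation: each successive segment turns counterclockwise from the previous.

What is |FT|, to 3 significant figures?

15.1

U is at the origin; UH runs at -44.3° with length 21.1, so H = (15.1, -14.7). ∠UHA = 144.0° gives HA at -8.30° from the x-axis; with |HA| = 25.0, A = (39.8, -18.3). The perpendicularity gives AF at right angles to HA, so AF runs at 81.7°; with |AF| = 17.9, F = (42.4, -0.633). ∠AFQ = 79.2° gives FQ at -178° from the x-axis; with |FQ| = 27.6, Q = (14.8, -1.84). The perpendicularity gives QR at right angles to FQ, so QR runs at -87.5°; with |QR| = 9.0, R = (15.2, -10.8). ∠QRC = 117.3° gives RC at -24.8° from the x-axis; with |RC| = 9.3, C = (23.7, -14.7). ∠RCT = 80.6° gives CT at 74.6° from the x-axis; with |CT| = 13.8, T = (27.3, -1.42). Then |FT| = |T − F| = 15.1.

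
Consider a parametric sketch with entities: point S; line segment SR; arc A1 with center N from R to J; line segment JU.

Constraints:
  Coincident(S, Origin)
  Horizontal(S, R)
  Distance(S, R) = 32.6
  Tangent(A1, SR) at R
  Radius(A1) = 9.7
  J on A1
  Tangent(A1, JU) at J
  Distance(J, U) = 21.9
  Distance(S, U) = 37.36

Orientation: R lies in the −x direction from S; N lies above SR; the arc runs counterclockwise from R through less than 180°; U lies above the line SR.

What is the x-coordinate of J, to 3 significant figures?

-22.9

Checks: |NJ| = 9.700 ✓; ∠(NJ, JU) = 90.00° ✓; |JU| = 21.90 ✓; |SU| = 37.36 ✓.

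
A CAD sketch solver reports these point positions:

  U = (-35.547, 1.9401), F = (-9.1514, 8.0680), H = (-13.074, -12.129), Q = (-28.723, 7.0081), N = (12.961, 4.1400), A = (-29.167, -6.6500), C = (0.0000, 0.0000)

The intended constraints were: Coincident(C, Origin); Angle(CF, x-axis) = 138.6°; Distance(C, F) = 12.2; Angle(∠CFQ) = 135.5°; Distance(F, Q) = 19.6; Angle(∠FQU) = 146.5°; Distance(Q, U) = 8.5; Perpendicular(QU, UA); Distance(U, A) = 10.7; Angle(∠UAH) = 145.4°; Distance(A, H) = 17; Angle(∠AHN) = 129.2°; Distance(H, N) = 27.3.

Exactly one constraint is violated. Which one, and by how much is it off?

Distance(H, N) = 27.3 — off by 3.40.

C = (0.00, 0.00) ✓; CF at 138.6° ✓; |CF| = 12.20 ✓; ∠CFQ = 135.5° ✓; |FQ| = 19.60 ✓; ∠FQU = 146.5° ✓; |QU| = 8.500 ✓; ∠(QU, UA) = 90.00° ✓; |UA| = 10.70 ✓; ∠UAH = 145.4° ✓; |AH| = 17.00 ✓; ∠AHN = 129.2° ✓; |HN| = 30.70 ✗.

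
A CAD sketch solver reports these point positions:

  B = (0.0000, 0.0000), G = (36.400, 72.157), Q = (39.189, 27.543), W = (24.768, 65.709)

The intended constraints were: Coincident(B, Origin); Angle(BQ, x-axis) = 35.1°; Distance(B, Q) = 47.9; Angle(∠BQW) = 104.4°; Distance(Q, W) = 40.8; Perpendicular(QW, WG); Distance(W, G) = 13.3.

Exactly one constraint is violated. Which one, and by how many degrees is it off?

Perpendicular(QW, WG) — off by 8.30°.

B = (0.00, 0.00) ✓; BQ at 35.10° ✓; |BQ| = 47.90 ✓; ∠BQW = 104.4° ✓; |QW| = 40.80 ✓; ∠(QW, WG) = 81.70° ✗; |WG| = 13.30 ✓.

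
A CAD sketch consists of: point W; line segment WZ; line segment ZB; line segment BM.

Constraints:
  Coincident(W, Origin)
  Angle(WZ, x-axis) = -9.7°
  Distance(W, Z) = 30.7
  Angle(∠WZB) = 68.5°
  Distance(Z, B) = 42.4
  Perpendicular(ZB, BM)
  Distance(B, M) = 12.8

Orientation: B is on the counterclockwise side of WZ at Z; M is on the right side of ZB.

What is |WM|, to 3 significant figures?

51.8

W is at the origin; WZ runs at -9.7° with length 30.7, so Z = 30.7·(cos -9.7°, sin -9.7°) = (30.3, -5.17). ∠WZB = 68.5°, so ZB runs at -9.7° + (180° − 68.5°) = 102° from the x-axis; with |ZB| = 42.4, B = Z + 42.4·(cos 102°, sin 102°) = (21.6, 36.3). ZB is perpendicular to BM; with |BM| = 12.8 on the right of ZB, M = B + 12.8·(0.979, 0.204) = (34.1, 38.9). Then |WM| = |M − W| = 51.8.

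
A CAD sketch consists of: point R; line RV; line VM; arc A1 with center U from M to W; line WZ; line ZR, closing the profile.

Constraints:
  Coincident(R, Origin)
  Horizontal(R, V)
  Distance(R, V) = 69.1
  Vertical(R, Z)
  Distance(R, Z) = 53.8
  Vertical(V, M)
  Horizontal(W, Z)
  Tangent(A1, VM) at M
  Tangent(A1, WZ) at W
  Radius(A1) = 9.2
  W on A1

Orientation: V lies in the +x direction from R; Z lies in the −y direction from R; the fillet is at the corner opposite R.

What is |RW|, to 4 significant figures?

80.51

R is at the origin; R and V share the same y with |RV| = 69.1 and V on the +x side, so V = (69.10, 0.000). R and Z share the same x with |RZ| = 53.8 and Z on the −y side, so Z = (0.000, -53.80). The virtual corner opposite R is at (69.10, -53.80). Tangency of A1 to VM means the radius UM is perpendicular to VM and since A1 is tangent to WZ there, UW ⟂ WZ, with radius 9.2, so the center U sits 9.2 in from both sides at U = (59.90, -44.60). That places the tangent points at M = (69.10, -44.60) on VM and W = (59.90, -53.80) on WZ. Then |RW| = |W − R| = 80.51.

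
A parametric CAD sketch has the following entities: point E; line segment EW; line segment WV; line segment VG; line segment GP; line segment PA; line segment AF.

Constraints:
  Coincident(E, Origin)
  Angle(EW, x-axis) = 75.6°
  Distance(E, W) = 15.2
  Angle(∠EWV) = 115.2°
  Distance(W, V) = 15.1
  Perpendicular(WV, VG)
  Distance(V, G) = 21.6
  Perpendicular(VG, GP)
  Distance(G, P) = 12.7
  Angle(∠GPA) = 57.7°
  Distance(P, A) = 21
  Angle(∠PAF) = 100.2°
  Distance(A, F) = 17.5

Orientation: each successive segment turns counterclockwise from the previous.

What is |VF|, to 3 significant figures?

18.1

∠GPA = 57.7° gives PA at 82.7° from the x-axis; with |PA| = 21.0, A = (-9.17, 20.4). ∠PAF = 100.2° gives AF at 162° from the x-axis; with |AF| = 17.5, F = (-25.9, 25.7). Then |VF| = |F − V| = 18.1.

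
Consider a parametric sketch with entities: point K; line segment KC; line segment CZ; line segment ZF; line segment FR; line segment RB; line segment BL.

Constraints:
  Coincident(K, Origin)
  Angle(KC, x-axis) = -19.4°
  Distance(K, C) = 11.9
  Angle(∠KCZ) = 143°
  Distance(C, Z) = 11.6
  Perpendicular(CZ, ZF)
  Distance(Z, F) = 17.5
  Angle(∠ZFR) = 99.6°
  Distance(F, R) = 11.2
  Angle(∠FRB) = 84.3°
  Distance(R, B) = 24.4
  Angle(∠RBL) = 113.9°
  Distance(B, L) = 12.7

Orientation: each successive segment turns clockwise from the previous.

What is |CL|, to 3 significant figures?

14.9

K is at the origin; KC runs at -19.4° with length 11.9, so C = (11.2, -3.95). ∠KCZ = 143.0° gives CZ at -56.4° from the x-axis; with |CZ| = 11.6, Z = (17.6, -13.6). The perpendicularity gives ZF at right angles to CZ, so ZF runs at -146°; with |ZF| = 17.5, F = (3.07, -23.3). ∠ZFR = 99.6° gives FR at 133° from the x-axis; with |FR| = 11.2, R = (-4.60, -15.1). ∠FRB = 84.3° gives RB at 37.5° from the x-axis; with |RB| = 24.4, B = (14.8, -0.281). ∠RBL = 113.9° gives BL at -28.6° from the x-axis; with |BL| = 12.7, L = (25.9, -6.36). Then |CL| = |L − C| = 14.9.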